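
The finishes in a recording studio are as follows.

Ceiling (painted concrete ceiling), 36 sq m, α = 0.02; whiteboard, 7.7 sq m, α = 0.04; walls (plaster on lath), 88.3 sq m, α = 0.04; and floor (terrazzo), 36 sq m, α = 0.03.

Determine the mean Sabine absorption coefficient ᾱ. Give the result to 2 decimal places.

Total surface area S = 168.0 sq m.
Σ(Sᵢαᵢ) = 36*0.02 + 7.7*0.04 + 88.3*0.04 + 36*0.03 = 5.640.
ᾱ = A/S = 0.03.

0.03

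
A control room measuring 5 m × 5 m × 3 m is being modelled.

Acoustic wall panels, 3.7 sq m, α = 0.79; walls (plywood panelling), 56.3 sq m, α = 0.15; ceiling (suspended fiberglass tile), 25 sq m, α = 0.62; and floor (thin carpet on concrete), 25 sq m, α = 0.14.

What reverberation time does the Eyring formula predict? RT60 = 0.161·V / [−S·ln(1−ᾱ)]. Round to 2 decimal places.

S = Σ Sᵢ = 110.0 sq m.
Σ(Sᵢαᵢ) = 3.7×0.79 + 56.3×0.15 + 25×0.62 + 25×0.14 = 30.368.
ᾱ = 30.368 / 110.0 = 0.2761.
−S·ln(1−ᾱ) = −110.0 × ln(1 − 0.2761) = 35.541.
V = 5 × 5 × 3 = 75 m³.
RT60 = 0.161 × 75 / 35.541 = 0.34 s.

0.34 seconds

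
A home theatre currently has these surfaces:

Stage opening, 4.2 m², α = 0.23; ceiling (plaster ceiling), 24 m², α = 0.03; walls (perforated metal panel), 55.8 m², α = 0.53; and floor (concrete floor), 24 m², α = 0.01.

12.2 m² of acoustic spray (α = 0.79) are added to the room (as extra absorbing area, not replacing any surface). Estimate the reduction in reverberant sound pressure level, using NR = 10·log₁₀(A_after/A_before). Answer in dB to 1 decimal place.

Summing Sᵢαᵢ: 0.966 + 0.720 + 29.574 + 0.240 → A_before = 31.500 sabins.
Treatment contributes 12.2·0.79 = 9.638 sabins.
New total A_after = 41.138 sabins.
Reduction = 10 log₁₀(A_after/A_before) = 10 log₁₀(1.3060) = 1.2 dB.

1.2 dB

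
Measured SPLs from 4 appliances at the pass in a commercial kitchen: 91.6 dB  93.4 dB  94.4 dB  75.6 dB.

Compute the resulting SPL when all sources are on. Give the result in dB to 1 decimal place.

Sum in the linear (power) domain: Σ 10^(Lᵢ/10) = 10^(91.6/10) + 10^(93.4/10) + 10^(94.4/10) + 10^(75.6/10) = 6.424e+09.
Combined level = 10 log₁₀(6.424e+09) = 98.1 dB.

98.1 dB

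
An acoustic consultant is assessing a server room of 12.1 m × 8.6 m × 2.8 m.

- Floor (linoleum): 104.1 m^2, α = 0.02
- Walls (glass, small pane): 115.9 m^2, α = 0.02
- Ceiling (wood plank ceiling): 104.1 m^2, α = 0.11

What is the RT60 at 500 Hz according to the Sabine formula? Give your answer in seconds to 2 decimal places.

Total absorption A = 104.1*0.02 + 115.9*0.02 + 104.1*0.11
  = 2.082 + 2.318 + 11.451 = 15.851 m^2 sabins.
Room volume: 291.368 m³.
T = 0.161 V/A = 0.161·291.368/15.851 = 2.96 s.

2.96 s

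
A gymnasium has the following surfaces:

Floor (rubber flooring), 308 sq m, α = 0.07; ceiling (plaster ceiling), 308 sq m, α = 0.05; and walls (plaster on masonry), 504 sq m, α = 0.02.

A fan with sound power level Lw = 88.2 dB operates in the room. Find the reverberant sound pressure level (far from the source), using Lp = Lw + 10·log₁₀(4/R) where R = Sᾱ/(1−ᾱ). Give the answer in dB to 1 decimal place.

Σ(Sᵢαᵢ) = 308×0.07 + 308×0.05 + 504×0.02 = 47.040; total area S = 1120.0 sq m.
ᾱ = 0.0420, so room constant R = A/(1−ᾱ) = 49.102 sq m.
Lp = Lw + 10 log₁₀(4/R) = 88.2 -10.89 = 77.3 dB.

77.3 dB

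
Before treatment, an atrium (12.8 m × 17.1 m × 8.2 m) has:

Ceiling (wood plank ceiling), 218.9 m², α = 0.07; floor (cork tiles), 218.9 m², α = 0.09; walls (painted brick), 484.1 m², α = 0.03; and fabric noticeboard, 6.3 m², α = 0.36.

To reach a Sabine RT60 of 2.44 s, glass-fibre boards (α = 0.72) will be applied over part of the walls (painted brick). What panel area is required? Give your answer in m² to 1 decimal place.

96.5

Equivalent absorption area: A₁ = 218.9*0.07 + 218.9*0.09 + 484.1*0.03 + 6.3*0.36 = 51.815 m².
Required A₂ = 0.161·1794.816/2.44 = 118.428 sabins.
Absorption to add: 118.428 − 51.815 = 66.613 sabins.
Each m² of panel replacing the walls (painted brick) adds (0.72 − 0.03) = 0.69 sabins.
Panel area = 66.613 / 0.69 = 96.5 m².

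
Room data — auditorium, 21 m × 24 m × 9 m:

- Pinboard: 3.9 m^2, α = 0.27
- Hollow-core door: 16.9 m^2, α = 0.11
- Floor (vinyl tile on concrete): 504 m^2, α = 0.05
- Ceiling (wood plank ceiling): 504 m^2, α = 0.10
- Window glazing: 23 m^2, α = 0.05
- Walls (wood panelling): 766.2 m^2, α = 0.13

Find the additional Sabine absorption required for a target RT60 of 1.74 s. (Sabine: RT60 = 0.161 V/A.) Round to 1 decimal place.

240.4 sabins

A₁ = Σ Sᵢαᵢ = 3.9*0.27 + 16.9*0.11 + 504*0.05 + 504*0.10 + 23*0.05 + 766.2*0.13 = 179.268 sabins.
V = 4536 m³. Required absorption A₂ = 0.161 × 4536 / 1.74 = 419.710 sabins.
Shortfall: 419.710 − 179.268 = 240.4 sabins.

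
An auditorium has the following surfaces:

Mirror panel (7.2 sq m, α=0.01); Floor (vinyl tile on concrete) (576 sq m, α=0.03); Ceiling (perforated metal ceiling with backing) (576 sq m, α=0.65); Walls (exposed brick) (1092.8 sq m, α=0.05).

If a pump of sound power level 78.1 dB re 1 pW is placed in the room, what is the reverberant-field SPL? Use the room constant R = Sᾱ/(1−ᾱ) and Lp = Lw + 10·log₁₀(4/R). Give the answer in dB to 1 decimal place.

56.7 dB

Σ(Sᵢαᵢ) = 7.2·0.01 + 576·0.03 + 576·0.65 + 1092.8·0.05 = 446.392; total area S = 2252.0 sq m.
ᾱ = 446.392/2252.0 = 0.1982; R = Sᾱ/(1−ᾱ) = 446.392/(1−0.1982) = 556.737 sq m.
Lp = Lw + 10 log₁₀(4/R) = 78.1 -21.44 = 56.7 dB.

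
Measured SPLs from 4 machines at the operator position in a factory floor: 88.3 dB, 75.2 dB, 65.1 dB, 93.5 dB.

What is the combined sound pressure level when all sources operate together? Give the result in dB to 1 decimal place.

94.7 dB

Sum in the linear (power) domain: Σ 10^(Lᵢ/10) = 10^(88.3/10) + 10^(75.2/10) + 10^(65.1/10) + 10^(93.5/10) = 2.951e+09.
Combined level = 10 log₁₀(2.951e+09) = 94.7 dB.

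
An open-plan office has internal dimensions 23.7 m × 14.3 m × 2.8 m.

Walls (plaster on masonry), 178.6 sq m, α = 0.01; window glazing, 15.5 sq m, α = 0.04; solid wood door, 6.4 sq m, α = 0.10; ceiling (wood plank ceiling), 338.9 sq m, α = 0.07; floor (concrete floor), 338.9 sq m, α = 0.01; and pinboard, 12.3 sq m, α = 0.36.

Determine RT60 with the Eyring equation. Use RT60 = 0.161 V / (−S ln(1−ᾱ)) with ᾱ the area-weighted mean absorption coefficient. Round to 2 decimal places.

Total surface area S = 178.6 + 15.5 + 6.4 + 338.9 + 338.9 + 12.3 = 890.6 sq m.
Σ(Sᵢαᵢ) = 178.6·0.01 + 15.5·0.04 + 6.4·0.10 + 338.9·0.07 + 338.9·0.01 + 12.3·0.36 = 34.586.
Mean coefficient ᾱ = A/S = 0.0388.
−S·ln(1−ᾱ) = −890.6 × ln(1 − 0.0388) = 35.244.
V = 23.7 × 14.3 × 2.8 = 948.948 m³.
T = 0.161·V/[−S·ln(1−ᾱ)] = 0.161·948.948/35.244 = 4.33 s.

4.33 seconds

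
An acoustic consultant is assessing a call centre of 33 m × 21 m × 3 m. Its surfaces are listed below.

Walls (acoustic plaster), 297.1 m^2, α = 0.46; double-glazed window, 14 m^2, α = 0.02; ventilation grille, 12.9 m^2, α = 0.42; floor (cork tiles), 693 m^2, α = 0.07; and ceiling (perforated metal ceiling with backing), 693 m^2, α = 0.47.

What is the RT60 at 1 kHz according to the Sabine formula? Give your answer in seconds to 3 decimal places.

A = Σ Sᵢαᵢ = 297.1·0.46 + 14·0.02 + 12.9·0.42 + 693·0.07 + 693·0.47 = 516.584 sabins.
V = 33·21·3 = 2079 m³.
Sabine: RT60 = 0.161 × 2079 / 516.584 = 0.648 s.

0.648 s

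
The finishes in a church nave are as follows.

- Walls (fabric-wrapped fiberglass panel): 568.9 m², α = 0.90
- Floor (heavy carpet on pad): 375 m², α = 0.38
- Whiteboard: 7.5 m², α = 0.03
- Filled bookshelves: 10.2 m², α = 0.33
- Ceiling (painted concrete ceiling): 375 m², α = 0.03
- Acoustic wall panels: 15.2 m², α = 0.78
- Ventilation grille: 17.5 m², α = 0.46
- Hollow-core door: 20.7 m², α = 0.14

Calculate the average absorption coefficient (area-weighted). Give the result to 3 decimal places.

Total surface area S = 1390.0 m².
Weighted sum Σ Sα = 692.155.
ᾱ = A/S = 0.498.

0.498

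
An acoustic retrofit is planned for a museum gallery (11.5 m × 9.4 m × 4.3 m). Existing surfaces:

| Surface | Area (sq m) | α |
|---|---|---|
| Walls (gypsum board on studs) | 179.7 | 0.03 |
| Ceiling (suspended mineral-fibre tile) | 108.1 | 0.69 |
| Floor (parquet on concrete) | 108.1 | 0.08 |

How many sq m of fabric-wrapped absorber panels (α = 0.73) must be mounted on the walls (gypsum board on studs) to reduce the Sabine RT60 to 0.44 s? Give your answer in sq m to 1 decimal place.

Total absorption A₁ = 179.7*0.03 + 108.1*0.69 + 108.1*0.08
  = 5.391 + 74.589 + 8.648 = 88.628 sq m sabins.
V = 464.83 m³. Target absorption A₂ = 0.161 × 464.83 / 0.44 = 170.086 sabins.
ΔA needed = 170.086 − 88.628 = 81.458 sabins.
Net gain per sq m: Δα = 0.73 − 0.03 = 0.70.
Area = ΔA/Δα = 81.458/0.70 = 116.4 sq m.

116.4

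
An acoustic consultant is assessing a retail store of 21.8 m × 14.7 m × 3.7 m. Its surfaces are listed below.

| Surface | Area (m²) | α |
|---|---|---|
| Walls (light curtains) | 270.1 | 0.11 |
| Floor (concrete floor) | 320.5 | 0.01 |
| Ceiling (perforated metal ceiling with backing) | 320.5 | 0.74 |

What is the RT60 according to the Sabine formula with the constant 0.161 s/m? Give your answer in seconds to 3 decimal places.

0.707 seconds

Equivalent absorption area: A = 270.1*0.11 + 320.5*0.01 + 320.5*0.74 = 270.086 m².
Room volume: 1185.702 m³.
Sabine: RT60 = 0.161 × 1185.702 / 270.086 = 0.707 s.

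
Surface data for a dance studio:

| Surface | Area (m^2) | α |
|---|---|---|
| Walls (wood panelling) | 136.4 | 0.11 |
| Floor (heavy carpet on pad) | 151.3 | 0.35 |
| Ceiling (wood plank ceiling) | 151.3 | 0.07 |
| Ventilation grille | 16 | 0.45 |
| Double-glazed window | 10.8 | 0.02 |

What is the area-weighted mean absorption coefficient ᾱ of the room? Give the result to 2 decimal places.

0.18

S = Σ Sᵢ = 136.4 + 151.3 + 151.3 + 16 + 10.8 = 465.8 m^2.
Weighted sum Σ Sα = 85.966.
ᾱ = A/S = 0.18.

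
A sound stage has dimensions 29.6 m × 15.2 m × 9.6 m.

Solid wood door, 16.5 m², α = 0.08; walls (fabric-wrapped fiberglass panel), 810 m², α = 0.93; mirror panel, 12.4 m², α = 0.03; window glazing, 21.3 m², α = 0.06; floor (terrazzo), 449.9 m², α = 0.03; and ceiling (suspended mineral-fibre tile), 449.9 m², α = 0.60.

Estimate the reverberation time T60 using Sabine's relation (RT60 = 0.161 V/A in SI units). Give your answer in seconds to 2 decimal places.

Total absorption A = 16.5×0.08 + 810×0.93 + 12.4×0.03 + 21.3×0.06 + 449.9×0.03 + 449.9×0.60
  = 1.320 + 753.300 + 0.372 + 1.278 + 13.497 + 269.940 = 1039.707 m² sabins.
V = 29.6·15.2·9.6 = 4319.232 m³.
RT60 = 0.161 · V / A = 0.161 × 4319.232 / 1039.707 = 0.67 s.

0.67 s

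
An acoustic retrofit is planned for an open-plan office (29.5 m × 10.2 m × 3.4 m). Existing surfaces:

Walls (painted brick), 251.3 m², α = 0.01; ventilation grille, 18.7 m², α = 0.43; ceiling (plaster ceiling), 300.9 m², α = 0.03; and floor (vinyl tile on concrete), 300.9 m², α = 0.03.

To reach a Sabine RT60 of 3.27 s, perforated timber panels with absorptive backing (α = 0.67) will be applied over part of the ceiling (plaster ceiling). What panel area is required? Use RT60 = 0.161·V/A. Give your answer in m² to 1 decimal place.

34.0

Total absorption A₁ = 251.3·0.01 + 18.7·0.43 + 300.9·0.03 + 300.9·0.03
  = 2.513 + 8.041 + 9.027 + 9.027 = 28.608 m² sabins.
Required A₂ = 0.161·1023.06/3.27 = 50.371 sabins.
ΔA needed = 50.371 − 28.608 = 21.763 sabins.
Net gain per m²: Δα = 0.67 − 0.03 = 0.64.
Area = ΔA/Δα = 21.763/0.64 = 34.0 m².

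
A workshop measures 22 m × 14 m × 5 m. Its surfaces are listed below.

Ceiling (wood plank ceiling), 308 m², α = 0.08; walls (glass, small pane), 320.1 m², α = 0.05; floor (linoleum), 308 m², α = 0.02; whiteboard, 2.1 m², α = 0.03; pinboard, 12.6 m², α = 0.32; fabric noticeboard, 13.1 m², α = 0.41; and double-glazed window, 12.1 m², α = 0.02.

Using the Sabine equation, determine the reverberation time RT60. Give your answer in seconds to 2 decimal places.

4.39 seconds

Total absorption A = 308·0.08 + 320.1·0.05 + 308·0.02 + 2.1·0.03 + 12.6·0.32 + 13.1·0.41 + 12.1·0.02
  = 24.640 + 16.005 + 6.160 + 0.063 + 4.032 + 5.371 + 0.242 = 56.513 m² sabins.
Room volume: 1540 m³.
T = 0.161 V/A = 0.161·1540/56.513 = 4.39 s.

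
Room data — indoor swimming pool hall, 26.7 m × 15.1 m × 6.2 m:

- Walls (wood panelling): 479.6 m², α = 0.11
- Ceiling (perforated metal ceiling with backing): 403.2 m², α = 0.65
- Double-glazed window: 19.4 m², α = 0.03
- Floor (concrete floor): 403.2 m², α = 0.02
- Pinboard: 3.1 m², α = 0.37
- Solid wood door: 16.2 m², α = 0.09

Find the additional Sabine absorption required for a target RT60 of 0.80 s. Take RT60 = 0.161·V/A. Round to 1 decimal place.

177.0 sabins

A₁ = Σ Sᵢαᵢ = 479.6*0.11 + 403.2*0.65 + 19.4*0.03 + 403.2*0.02 + 3.1*0.37 + 16.2*0.09 = 326.087 sabins.
Target A₂ = 0.161·2499.654/0.80 = 503.055 sabins (V = 2499.654 m³).
Shortfall: 503.055 − 326.087 = 177.0 sabins.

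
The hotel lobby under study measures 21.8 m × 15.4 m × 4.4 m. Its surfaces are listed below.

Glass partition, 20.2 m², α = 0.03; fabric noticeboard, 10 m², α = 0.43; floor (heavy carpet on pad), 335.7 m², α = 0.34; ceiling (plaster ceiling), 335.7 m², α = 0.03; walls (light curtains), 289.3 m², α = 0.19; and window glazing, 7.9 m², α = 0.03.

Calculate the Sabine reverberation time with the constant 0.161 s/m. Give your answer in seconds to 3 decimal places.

Summing Sᵢαᵢ: 0.606 + 4.300 + 114.138 + 10.071 + 54.967 + 0.237 → A = 184.319 sabins.
Room volume: 1477.168 m³.
Sabine: RT60 = 0.161 × 1477.168 / 184.319 = 1.290 s.

1.290 sec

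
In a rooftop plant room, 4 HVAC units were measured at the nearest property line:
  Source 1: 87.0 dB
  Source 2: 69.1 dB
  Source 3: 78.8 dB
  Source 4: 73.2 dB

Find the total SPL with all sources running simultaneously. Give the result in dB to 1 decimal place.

Converting to relative power and adding: 10^(87.0/10) + 10^(69.1/10) + 10^(78.8/10) + 10^(73.2/10) = 6.061e+08.
Back to dB: 10·log₁₀ Σ = 87.8 dB.

87.8 dB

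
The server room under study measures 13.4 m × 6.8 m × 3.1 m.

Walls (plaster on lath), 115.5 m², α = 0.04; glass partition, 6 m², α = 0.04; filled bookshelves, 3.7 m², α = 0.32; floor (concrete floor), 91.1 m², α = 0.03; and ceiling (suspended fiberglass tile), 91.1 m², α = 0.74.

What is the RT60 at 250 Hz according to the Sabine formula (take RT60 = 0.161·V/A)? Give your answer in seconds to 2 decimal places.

0.60 s

Equivalent absorption area: A = 115.5·0.04 + 6·0.04 + 3.7·0.32 + 91.1·0.03 + 91.1·0.74 = 76.191 m².
Room volume: 282.472 m³.
RT60 = 0.161 · V / A = 0.161 × 282.472 / 76.191 = 0.60 s.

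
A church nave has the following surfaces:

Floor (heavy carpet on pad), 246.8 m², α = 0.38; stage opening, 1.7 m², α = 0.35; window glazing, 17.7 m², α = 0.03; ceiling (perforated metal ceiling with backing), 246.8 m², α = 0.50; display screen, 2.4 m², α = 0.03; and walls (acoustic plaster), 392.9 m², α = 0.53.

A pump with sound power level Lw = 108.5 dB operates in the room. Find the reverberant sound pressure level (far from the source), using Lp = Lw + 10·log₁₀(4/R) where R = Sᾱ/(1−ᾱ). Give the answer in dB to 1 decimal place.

85.5 dB

Σ(Sᵢαᵢ) = 246.8×0.38 + 1.7×0.35 + 17.7×0.03 + 246.8×0.50 + 2.4×0.03 + 392.9×0.53 = 426.619; total area S = 908.3 m².
ᾱ = 0.4697, so room constant R = A/(1−ᾱ) = 804.486 m².
Lp = Lw + 10 log₁₀(4/R) = 108.5 -23.03 = 85.5 dB.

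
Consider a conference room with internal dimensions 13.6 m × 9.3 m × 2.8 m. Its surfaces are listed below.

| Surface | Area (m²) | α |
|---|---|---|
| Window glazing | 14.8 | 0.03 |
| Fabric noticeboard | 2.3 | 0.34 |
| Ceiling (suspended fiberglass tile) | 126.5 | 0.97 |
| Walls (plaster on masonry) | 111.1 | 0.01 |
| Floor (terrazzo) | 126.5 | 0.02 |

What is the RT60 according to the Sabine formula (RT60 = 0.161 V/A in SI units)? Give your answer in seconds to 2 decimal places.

0.45 s

Total absorption A = 14.8·0.03 + 2.3·0.34 + 126.5·0.97 + 111.1·0.01 + 126.5·0.02
  = 0.444 + 0.782 + 122.705 + 1.111 + 2.530 = 127.572 m² sabins.
Volume V = 13.6 × 9.3 × 2.8 = 354.144 m³.
RT60 = 0.161 · V / A = 0.161 × 354.144 / 127.572 = 0.45 s.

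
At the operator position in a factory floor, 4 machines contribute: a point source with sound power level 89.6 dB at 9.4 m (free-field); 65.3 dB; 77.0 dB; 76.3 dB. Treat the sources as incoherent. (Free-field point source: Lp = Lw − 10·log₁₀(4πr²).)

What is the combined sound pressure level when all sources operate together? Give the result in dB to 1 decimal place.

79.9 dB

Source at 9.4 m: Lp = 89.6 − 10·log₁₀(4π·9.4²) = 89.6 − 10·log₁₀(1110.365) = 59.1 dB.
Sum in the linear (power) domain: Σ 10^(Lᵢ/10) = 10^(59.1/10) + 10^(65.3/10) + 10^(77.0/10) + 10^(76.3/10) = 9.698e+07.
Back to dB: 10·log₁₀ Σ = 79.9 dB.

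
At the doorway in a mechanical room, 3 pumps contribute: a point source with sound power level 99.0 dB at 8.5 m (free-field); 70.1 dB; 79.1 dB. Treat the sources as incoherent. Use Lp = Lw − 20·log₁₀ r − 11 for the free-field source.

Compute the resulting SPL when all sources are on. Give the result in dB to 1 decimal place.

Source at 8.5 m: Lp = 99.0 − 20·log₁₀(8.5) − 11 = 69.4 dB.
Σ 10^(Lᵢ/10) = 1.002e+08.
Combined level = 10 log₁₀(1.002e+08) = 80.0 dB.

80.0 dB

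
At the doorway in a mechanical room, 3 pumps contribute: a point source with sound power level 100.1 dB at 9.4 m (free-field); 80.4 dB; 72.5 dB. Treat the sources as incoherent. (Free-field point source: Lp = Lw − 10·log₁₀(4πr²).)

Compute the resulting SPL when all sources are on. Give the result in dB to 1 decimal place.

81.4 dB

Source at 9.4 m: Lp = 100.1 − 10·log₁₀(4π·9.4²) = 100.1 − 10·log₁₀(1110.365) = 69.6 dB.
Converting to relative power and adding: 10^(69.6/10) + 10^(80.4/10) + 10^(72.5/10) = 1.366e+08.
Combined level = 10 log₁₀(1.366e+08) = 81.4 dB.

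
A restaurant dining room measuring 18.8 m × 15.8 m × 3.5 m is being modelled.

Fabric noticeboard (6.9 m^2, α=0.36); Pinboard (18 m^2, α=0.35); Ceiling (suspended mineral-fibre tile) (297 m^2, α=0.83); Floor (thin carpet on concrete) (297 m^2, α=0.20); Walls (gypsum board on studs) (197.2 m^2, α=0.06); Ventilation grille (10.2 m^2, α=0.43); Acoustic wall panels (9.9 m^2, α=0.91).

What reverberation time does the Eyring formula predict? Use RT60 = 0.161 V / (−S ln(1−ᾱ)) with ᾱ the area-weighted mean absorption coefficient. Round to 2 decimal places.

S = Σ Sᵢ = 836.2 m^2.
Absorption A = 6.9×0.36 + 18×0.35 + 297×0.83 + 297×0.20 + 197.2×0.06 + 10.2×0.43 + 9.9×0.91 = 339.921 sabins.
Mean coefficient ᾱ = A/S = 0.4065.
−S·ln(1−ᾱ) = −836.2 × ln(1 − 0.4065) = 436.261.
V = 18.8 × 15.8 × 3.5 = 1039.64 m³.
T = 0.161·V/[−S·ln(1−ᾱ)] = 0.161·1039.64/436.261 = 0.38 s.

0.38 seconds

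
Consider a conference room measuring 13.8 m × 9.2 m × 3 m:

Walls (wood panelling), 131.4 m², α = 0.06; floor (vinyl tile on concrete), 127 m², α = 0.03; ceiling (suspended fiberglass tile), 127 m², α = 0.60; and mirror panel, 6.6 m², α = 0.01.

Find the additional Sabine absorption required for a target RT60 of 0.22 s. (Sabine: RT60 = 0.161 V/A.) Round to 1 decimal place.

190.8 sabins

Summing Sᵢαᵢ: 7.884 + 3.810 + 76.200 + 0.066 → A₁ = 87.960 sabins.
For T = 0.22 s, need A₂ = 0.161·V/T = 0.161·380.88/0.22 = 278.735 sabins.
Additional absorption ΔA = 278.735 − 87.960 = 190.8 sabins.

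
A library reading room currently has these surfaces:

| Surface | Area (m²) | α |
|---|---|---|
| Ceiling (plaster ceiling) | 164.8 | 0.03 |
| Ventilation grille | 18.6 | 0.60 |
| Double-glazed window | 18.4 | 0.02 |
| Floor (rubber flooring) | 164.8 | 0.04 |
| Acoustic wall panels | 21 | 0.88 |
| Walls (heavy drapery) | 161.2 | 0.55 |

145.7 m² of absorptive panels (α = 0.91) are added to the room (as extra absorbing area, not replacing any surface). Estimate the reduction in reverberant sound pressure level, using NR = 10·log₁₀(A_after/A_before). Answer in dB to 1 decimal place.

3.0 dB

A_before = Σ Sᵢαᵢ = 164.8×0.03 + 18.6×0.60 + 18.4×0.02 + 164.8×0.04 + 21×0.88 + 161.2×0.55 = 130.204 sabins.
Treatment contributes 145.7·0.91 = 132.587 sabins.
New total A_after = 262.791 sabins.
Reduction = 10 log₁₀(A_after/A_before) = 10 log₁₀(2.0183) = 3.0 dB.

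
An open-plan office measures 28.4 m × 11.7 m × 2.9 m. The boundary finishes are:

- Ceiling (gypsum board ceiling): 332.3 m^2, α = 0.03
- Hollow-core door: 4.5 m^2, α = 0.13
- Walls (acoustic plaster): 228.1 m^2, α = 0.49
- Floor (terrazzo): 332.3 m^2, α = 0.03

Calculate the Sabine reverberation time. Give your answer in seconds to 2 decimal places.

Equivalent absorption area: A = 332.3·0.03 + 4.5·0.13 + 228.1·0.49 + 332.3·0.03 = 132.292 m^2.
V = 28.4·11.7·2.9 = 963.612 m³.
T = 0.161 V/A = 0.161·963.612/132.292 = 1.17 s.

1.17 seconds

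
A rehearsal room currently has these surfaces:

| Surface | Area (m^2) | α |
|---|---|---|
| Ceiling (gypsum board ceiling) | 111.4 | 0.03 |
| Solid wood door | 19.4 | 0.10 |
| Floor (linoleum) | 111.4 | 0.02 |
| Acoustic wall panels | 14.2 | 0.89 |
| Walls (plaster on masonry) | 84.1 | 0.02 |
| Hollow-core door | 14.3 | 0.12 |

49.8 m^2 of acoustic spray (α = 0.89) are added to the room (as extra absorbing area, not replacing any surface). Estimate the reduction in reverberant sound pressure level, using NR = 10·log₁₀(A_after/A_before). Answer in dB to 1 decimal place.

Total absorption A_before = 111.4*0.03 + 19.4*0.10 + 111.4*0.02 + 14.2*0.89 + 84.1*0.02 + 14.3*0.12
  = 3.342 + 1.940 + 2.228 + 12.638 + 1.682 + 1.716 = 23.546 m^2 sabins.
Treatment contributes 49.8·0.89 = 44.322 sabins.
A_after = 23.546 + 44.322 = 67.868 sabins.
NR = 10·log₁₀(67.868/23.546) = 4.6 dB.

4.6 dB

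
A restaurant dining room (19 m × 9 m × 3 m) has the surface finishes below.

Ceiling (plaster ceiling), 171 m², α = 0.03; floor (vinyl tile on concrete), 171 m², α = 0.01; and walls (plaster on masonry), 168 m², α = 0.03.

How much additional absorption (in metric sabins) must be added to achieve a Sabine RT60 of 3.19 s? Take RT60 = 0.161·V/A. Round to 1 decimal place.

A₁ = Σ Sᵢαᵢ = 171×0.03 + 171×0.01 + 168×0.03 = 11.880 sabins.
For T = 3.19 s, need A₂ = 0.161·V/T = 0.161·513/3.19 = 25.891 sabins.
Shortfall: 25.891 − 11.880 = 14.0 sabins.

14.0 sabins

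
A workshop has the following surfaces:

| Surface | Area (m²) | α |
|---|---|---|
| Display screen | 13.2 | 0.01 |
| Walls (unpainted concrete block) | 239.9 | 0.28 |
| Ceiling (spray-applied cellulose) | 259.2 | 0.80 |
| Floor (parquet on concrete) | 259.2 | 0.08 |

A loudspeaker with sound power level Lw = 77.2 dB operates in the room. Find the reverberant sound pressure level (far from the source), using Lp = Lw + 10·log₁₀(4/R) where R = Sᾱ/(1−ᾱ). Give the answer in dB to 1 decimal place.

56.4 dB

A = 295.400 sabins; S = 771.5 m².
ᾱ = 0.3829, so room constant R = A/(1−ᾱ) = 478.691 m².
Lp = Lw + 10 log₁₀(4/R) = 77.2 -20.78 = 56.4 dB.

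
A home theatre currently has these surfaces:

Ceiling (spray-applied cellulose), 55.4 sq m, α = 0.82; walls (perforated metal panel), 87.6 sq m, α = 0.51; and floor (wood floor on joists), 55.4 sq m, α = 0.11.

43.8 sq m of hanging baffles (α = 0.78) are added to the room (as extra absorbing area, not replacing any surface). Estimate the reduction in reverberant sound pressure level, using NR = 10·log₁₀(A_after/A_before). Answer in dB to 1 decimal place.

1.3 dB

A_before = Σ Sᵢαᵢ = 55.4*0.82 + 87.6*0.51 + 55.4*0.11 = 96.198 sabins.
Added absorption = 43.8 × 0.78 = 34.164 sabins.
New total A_after = 130.362 sabins.
Reduction = 10 log₁₀(A_after/A_before) = 10 log₁₀(1.3551) = 1.3 dB.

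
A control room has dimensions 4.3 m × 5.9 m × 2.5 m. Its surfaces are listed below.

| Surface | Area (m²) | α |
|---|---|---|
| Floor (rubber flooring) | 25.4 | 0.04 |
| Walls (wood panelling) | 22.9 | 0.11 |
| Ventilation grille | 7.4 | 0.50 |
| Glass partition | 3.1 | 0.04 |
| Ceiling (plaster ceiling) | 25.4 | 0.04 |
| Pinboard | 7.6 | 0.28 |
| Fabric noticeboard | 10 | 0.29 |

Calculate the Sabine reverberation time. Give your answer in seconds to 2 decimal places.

0.76 seconds

Equivalent absorption area: A = 25.4×0.04 + 22.9×0.11 + 7.4×0.50 + 3.1×0.04 + 25.4×0.04 + 7.6×0.28 + 10×0.29 = 13.403 m².
Room volume: 63.425 m³.
RT60 = 0.161 · V / A = 0.161 × 63.425 / 13.403 = 0.76 s.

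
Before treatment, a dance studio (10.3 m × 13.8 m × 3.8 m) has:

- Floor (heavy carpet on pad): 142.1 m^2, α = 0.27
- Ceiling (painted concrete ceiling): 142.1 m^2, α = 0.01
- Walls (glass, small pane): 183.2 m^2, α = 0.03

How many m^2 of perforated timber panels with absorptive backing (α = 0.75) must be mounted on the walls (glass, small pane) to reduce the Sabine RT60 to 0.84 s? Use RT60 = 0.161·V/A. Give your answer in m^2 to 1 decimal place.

80.9

Total absorption A₁ = 142.1·0.27 + 142.1·0.01 + 183.2·0.03
  = 38.367 + 1.421 + 5.496 = 45.284 m^2 sabins.
V = 540.132 m³. Target absorption A₂ = 0.161 × 540.132 / 0.84 = 103.525 sabins.
Absorption to add: 103.525 − 45.284 = 58.241 sabins.
Each m^2 of panel replacing the walls (glass, small pane) adds (0.75 − 0.03) = 0.72 sabins.
Area = ΔA/Δα = 58.241/0.72 = 80.9 m^2.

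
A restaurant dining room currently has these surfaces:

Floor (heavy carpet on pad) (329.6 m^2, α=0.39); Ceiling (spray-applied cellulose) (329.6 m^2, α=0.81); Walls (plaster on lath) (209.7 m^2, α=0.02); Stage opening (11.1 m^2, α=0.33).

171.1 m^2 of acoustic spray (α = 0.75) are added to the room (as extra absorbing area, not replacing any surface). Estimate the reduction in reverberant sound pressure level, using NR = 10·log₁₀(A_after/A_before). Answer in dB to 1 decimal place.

1.2 dB

A_before = Σ Sᵢαᵢ = 329.6*0.39 + 329.6*0.81 + 209.7*0.02 + 11.1*0.33 = 403.377 sabins.
Added absorption = 171.1 × 0.75 = 128.325 sabins.
A_after = 403.377 + 128.325 = 531.702 sabins.
NR = 10·log₁₀(531.702/403.377) = 1.2 dB.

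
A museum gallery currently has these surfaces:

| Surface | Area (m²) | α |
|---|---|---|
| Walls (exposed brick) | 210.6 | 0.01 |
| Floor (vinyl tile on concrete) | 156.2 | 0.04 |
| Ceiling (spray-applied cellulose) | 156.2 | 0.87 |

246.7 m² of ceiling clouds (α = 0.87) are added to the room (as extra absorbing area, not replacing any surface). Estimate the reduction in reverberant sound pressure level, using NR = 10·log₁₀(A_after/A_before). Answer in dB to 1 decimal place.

4.0 dB

Summing Sᵢαᵢ: 2.106 + 6.248 + 135.894 → A_before = 144.248 sabins.
Treatment contributes 246.7·0.87 = 214.629 sabins.
A_after = 144.248 + 214.629 = 358.877 sabins.
NR = 10·log₁₀(358.877/144.248) = 4.0 dB.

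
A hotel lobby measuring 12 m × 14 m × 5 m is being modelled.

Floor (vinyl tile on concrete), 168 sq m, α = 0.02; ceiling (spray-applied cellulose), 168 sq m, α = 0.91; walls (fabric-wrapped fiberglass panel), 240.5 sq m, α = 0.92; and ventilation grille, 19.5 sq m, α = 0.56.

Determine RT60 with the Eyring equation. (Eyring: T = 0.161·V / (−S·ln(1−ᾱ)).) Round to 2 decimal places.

0.22 seconds

Total surface area S = 168 + 168 + 240.5 + 19.5 = 596.0 sq m.
Absorption A = 168×0.02 + 168×0.91 + 240.5×0.92 + 19.5×0.56 = 388.420 sabins.
Mean coefficient ᾱ = A/S = 0.6517.
Eyring denominator: −S ln(1−ᾱ) = 628.596.
V = 12 × 14 × 5 = 840 m³.
RT60 = 0.161 × 840 / 628.596 = 0.22 s.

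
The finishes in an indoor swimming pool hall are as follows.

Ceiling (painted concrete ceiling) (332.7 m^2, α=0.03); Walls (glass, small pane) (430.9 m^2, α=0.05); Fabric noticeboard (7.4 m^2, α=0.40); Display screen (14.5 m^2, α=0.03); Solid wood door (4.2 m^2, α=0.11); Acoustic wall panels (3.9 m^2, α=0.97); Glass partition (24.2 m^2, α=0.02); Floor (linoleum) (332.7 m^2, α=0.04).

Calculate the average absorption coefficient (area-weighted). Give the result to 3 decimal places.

S = Σ Sᵢ = 332.7 + 430.9 + 7.4 + 14.5 + 4.2 + 3.9 + 24.2 + 332.7 = 1150.5 m^2.
Σ(Sᵢαᵢ) = 332.7·0.03 + 430.9·0.05 + 7.4·0.40 + 14.5·0.03 + 4.2·0.11 + 3.9·0.97 + 24.2·0.02 + 332.7·0.04 = 52.958.
ᾱ = 52.958 / 1150.5 = 0.046.

0.046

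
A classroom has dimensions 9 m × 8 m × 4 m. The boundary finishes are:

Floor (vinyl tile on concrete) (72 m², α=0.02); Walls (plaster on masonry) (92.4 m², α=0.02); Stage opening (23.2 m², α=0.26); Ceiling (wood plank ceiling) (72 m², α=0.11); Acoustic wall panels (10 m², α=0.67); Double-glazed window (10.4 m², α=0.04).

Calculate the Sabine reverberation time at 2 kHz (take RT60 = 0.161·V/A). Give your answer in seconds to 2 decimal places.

1.90 seconds

Equivalent absorption area: A = 72×0.02 + 92.4×0.02 + 23.2×0.26 + 72×0.11 + 10×0.67 + 10.4×0.04 = 24.356 m².
Room volume: 288 m³.
RT60 = 0.161 · V / A = 0.161 × 288 / 24.356 = 1.90 s.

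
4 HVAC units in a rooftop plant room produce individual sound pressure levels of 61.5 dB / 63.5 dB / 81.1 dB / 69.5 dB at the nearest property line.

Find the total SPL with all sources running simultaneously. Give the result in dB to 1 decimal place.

81.5 dB

Σ 10^(Lᵢ/10) = 1.414e+08.
L_total = 10·log₁₀(1.414e+08) = 81.5 dB.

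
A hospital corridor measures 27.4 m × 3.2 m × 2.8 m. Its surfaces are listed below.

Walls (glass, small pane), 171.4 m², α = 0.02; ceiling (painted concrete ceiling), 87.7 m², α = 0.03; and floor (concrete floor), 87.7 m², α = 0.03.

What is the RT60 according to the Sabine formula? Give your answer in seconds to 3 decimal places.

4.548 seconds

Summing Sᵢαᵢ: 3.428 + 2.631 + 2.631 → A = 8.690 sabins.
Volume V = 27.4 × 3.2 × 2.8 = 245.504 m³.
RT60 = 0.161 · V / A = 0.161 × 245.504 / 8.690 = 4.548 s.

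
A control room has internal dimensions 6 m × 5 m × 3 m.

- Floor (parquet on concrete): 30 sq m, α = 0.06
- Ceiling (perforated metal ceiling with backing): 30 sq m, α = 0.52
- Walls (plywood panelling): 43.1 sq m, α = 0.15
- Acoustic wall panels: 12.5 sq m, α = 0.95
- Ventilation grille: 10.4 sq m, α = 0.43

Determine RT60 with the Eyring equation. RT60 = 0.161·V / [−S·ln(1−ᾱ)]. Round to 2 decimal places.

S = Σ Sᵢ = 126.0 sq m.
Absorption A = 30×0.06 + 30×0.52 + 43.1×0.15 + 12.5×0.95 + 10.4×0.43 = 40.212 sabins.
ᾱ = 40.212 / 126.0 = 0.3191.
−S·ln(1−ᾱ) = −126.0 × ln(1 − 0.3191) = 48.427.
V = 6 × 5 × 3 = 90 m³.
RT60 = 0.161 × 90 / 48.427 = 0.30 s.

0.30 s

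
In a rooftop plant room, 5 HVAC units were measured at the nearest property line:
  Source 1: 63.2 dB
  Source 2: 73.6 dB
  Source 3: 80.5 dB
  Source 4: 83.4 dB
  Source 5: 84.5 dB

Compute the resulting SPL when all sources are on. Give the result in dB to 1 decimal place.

Converting to relative power and adding: 10^(63.2/10) + 10^(73.6/10) + 10^(80.5/10) + 10^(83.4/10) + 10^(84.5/10) = 6.378e+08.
L_total = 10·log₁₀(6.378e+08) = 88.0 dB.

88.0 dB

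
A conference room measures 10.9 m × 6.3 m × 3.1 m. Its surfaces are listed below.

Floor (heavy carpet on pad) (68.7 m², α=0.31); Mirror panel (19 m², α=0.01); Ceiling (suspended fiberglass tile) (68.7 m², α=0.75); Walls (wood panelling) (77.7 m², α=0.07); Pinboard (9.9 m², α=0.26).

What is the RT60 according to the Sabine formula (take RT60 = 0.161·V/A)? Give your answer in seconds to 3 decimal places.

Equivalent absorption area: A = 68.7·0.31 + 19·0.01 + 68.7·0.75 + 77.7·0.07 + 9.9·0.26 = 81.025 m².
Room volume: 212.877 m³.
RT60 = 0.161 · V / A = 0.161 × 212.877 / 81.025 = 0.423 s.

0.423 sec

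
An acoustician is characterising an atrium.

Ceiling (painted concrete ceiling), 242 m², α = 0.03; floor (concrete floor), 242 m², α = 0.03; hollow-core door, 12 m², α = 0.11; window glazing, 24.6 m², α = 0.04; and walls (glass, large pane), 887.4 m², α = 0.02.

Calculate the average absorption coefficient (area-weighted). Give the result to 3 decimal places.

0.025

S = Σ Sᵢ = 242 + 242 + 12 + 24.6 + 887.4 = 1408.0 m².
A = 242×0.03 + 242×0.03 + 12×0.11 + 24.6×0.04 + 887.4×0.02 = 34.572 sabins.
ᾱ = A/S = 0.025.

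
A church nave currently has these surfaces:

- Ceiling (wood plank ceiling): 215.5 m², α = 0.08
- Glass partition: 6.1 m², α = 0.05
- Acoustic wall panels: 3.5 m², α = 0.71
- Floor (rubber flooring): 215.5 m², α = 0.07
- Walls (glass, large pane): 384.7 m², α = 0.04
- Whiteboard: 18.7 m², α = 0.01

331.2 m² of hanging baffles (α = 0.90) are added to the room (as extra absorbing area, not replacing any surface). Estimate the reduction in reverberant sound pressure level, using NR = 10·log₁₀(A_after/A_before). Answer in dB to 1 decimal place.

A_before = Σ Sᵢαᵢ = 215.5·0.08 + 6.1·0.05 + 3.5·0.71 + 215.5·0.07 + 384.7·0.04 + 18.7·0.01 = 50.690 sabins.
Treatment contributes 331.2·0.90 = 298.080 sabins.
A_after = 50.690 + 298.080 = 348.770 sabins.
NR = 10·log₁₀(348.770/50.690) = 8.4 dB.

8.4 dB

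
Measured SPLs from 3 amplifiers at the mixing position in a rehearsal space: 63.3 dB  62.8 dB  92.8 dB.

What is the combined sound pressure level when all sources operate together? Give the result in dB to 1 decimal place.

92.8 dB

Sum in the linear (power) domain: Σ 10^(Lᵢ/10) = 10^(63.3/10) + 10^(62.8/10) + 10^(92.8/10) = 1.91e+09.
L_total = 10·log₁₀(1.91e+09) = 92.8 dB.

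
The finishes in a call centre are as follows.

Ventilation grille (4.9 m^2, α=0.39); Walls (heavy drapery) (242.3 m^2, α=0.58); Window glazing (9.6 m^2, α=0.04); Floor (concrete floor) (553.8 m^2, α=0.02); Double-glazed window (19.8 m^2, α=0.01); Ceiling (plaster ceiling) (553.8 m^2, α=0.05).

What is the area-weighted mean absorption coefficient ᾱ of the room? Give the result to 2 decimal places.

Total surface area S = 1384.2 m^2.
A = 4.9×0.39 + 242.3×0.58 + 9.6×0.04 + 553.8×0.02 + 19.8×0.01 + 553.8×0.05 = 181.793 sabins.
ᾱ = A/S = 0.13.

0.13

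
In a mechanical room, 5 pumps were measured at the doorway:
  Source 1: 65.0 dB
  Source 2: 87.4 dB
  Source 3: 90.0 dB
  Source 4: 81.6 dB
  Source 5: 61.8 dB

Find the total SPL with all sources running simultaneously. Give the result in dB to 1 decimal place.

Σ 10^(Lᵢ/10) = 1.699e+09.
Back to dB: 10·log₁₀ Σ = 92.3 dB.

92.3 dB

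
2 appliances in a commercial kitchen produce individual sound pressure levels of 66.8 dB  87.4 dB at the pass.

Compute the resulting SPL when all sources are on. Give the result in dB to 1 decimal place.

Sum in the linear (power) domain: Σ 10^(Lᵢ/10) = 10^(66.8/10) + 10^(87.4/10) = 5.543e+08.
Combined level = 10 log₁₀(5.543e+08) = 87.4 dB.

87.4 dB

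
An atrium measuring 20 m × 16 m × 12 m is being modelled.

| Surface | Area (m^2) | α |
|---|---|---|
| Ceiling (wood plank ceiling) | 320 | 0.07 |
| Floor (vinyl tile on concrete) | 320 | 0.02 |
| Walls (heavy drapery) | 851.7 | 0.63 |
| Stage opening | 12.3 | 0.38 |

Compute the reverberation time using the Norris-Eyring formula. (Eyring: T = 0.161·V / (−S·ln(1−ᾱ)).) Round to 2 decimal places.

Total surface area S = 320 + 320 + 851.7 + 12.3 = 1504.0 m^2.
Σ(Sᵢαᵢ) = 320×0.07 + 320×0.02 + 851.7×0.63 + 12.3×0.38 = 570.045.
ᾱ = 570.045 / 1504.0 = 0.3790.
Eyring denominator: −S ln(1−ᾱ) = 716.542.
V = 20 × 16 × 12 = 3840 m³.
RT60 = 0.161 × 3840 / 716.542 = 0.86 s.

0.86 s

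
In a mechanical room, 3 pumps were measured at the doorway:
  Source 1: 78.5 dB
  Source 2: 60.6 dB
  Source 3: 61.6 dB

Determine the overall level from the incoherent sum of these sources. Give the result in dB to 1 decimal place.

78.7 dB

Converting to relative power and adding: 10^(78.5/10) + 10^(60.6/10) + 10^(61.6/10) = 7.339e+07.
Back to dB: 10·log₁₀ Σ = 78.7 dB.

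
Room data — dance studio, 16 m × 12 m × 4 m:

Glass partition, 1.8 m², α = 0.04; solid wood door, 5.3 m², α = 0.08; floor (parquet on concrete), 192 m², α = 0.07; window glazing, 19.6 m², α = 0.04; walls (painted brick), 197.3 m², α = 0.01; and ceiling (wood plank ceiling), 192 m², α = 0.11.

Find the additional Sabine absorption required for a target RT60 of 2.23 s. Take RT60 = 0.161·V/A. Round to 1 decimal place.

A₁ = Σ Sᵢαᵢ = 1.8×0.04 + 5.3×0.08 + 192×0.07 + 19.6×0.04 + 197.3×0.01 + 192×0.11 = 37.813 sabins.
Target A₂ = 0.161·768/2.23 = 55.448 sabins (V = 768 m³).
ΔA = A₂ − A₁ = 55.448 − 37.813 = 17.6 sabins.

17.6 sabins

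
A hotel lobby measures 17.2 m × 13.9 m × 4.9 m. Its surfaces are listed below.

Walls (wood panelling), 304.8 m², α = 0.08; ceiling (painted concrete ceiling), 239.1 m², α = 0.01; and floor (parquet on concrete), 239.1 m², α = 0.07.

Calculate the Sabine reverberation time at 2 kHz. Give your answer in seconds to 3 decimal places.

Total absorption A = 304.8*0.08 + 239.1*0.01 + 239.1*0.07
  = 24.384 + 2.391 + 16.737 = 43.512 m² sabins.
V = 17.2·13.9·4.9 = 1171.492 m³.
Sabine: RT60 = 0.161 × 1171.492 / 43.512 = 4.335 s.

4.335 seconds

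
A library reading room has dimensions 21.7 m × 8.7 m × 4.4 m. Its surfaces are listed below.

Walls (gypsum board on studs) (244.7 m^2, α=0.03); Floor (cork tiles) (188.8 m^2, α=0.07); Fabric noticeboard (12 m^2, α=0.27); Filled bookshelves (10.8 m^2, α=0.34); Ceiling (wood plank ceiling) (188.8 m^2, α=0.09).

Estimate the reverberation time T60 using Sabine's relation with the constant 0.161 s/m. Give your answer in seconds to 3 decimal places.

Summing Sᵢαᵢ: 7.341 + 13.216 + 3.240 + 3.672 + 16.992 → A = 44.461 sabins.
Room volume: 830.676 m³.
Sabine: RT60 = 0.161 × 830.676 / 44.461 = 3.008 s.

3.008 sec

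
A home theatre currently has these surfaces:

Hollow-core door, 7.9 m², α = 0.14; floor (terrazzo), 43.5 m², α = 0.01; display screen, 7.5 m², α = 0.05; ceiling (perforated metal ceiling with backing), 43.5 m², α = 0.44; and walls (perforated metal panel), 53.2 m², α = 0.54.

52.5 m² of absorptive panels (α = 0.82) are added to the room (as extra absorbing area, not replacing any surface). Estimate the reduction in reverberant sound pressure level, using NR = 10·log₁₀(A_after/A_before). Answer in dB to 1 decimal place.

A_before = Σ Sᵢαᵢ = 7.9×0.14 + 43.5×0.01 + 7.5×0.05 + 43.5×0.44 + 53.2×0.54 = 49.784 sabins.
Added absorption = 52.5 × 0.82 = 43.050 sabins.
New total A_after = 92.834 sabins.
Reduction = 10 log₁₀(A_after/A_before) = 10 log₁₀(1.8647) = 2.7 dB.

2.7 dB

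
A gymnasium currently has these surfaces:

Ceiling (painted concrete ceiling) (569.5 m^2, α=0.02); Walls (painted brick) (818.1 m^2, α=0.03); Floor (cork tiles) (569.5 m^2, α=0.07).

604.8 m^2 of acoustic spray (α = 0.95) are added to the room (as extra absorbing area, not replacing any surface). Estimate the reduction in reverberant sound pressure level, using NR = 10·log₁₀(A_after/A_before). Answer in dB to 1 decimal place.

9.3 dB

Summing Sᵢαᵢ: 11.390 + 24.543 + 39.865 → A_before = 75.798 sabins.
Added absorption = 604.8 × 0.95 = 574.560 sabins.
A_after = 75.798 + 574.560 = 650.358 sabins.
Reduction = 10 log₁₀(A_after/A_before) = 10 log₁₀(8.5801) = 9.3 dB.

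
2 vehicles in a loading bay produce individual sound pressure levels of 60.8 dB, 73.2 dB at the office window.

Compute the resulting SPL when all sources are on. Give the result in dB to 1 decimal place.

73.4 dB

Sum in the linear (power) domain: Σ 10^(Lᵢ/10) = 10^(60.8/10) + 10^(73.2/10) = 2.21e+07.
Back to dB: 10·log₁₀ Σ = 73.4 dB.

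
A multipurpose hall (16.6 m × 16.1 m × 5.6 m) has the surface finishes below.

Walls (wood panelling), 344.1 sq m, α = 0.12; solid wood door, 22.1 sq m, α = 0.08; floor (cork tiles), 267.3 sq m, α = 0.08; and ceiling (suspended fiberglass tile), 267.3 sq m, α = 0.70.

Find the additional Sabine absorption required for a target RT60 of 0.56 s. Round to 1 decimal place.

178.7 sabins

Summing Sᵢαᵢ: 41.292 + 1.768 + 21.384 + 187.110 → A₁ = 251.554 sabins.
For T = 0.56 s, need A₂ = 0.161·V/T = 0.161·1496.656/0.56 = 430.289 sabins.
Additional absorption ΔA = 430.289 − 251.554 = 178.7 sabins.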